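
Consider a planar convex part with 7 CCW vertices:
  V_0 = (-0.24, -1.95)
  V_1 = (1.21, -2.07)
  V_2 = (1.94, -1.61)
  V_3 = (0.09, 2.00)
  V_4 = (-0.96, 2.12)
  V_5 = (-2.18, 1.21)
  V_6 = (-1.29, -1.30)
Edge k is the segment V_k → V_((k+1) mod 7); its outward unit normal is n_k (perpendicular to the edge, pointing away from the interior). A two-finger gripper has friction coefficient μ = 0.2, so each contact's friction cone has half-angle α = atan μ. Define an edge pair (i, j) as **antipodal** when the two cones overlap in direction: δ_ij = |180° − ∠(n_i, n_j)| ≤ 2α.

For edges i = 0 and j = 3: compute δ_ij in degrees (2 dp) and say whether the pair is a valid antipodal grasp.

δ = 1.79°, valid

α = atan 0.2 = 11.31°;  2α = 22.62°
edge 0: e_0 = (+1.45, -0.12);  n_0 = (-0.0825, -0.9966)
edge 3: e_3 = (-1.05, +0.12);  n_3 = (+0.1135, +0.9935)
∠(n_0, n_3) = 178.21°
δ = |180° − 178.21°| = 1.79°
1.79° ≤ 2α = 22.62°  →  valid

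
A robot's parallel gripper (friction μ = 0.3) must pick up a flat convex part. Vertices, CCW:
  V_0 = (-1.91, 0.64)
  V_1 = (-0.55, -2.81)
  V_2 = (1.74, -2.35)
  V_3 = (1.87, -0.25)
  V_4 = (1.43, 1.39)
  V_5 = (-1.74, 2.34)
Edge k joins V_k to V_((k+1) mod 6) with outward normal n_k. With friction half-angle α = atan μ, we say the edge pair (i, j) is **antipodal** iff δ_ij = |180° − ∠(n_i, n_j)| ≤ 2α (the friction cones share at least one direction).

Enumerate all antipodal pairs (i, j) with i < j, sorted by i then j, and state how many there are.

α = atan 0.3 = 16.70°;  2α = 33.40°
n_0 = (-0.9303, -0.3667)
n_1 = (+0.1969, -0.9804)
n_2 = (+0.9981, -0.0618)
n_3 = (+0.9658, +0.2591)
n_4 = (+0.2871, +0.9579)
n_5 = (-0.9950, +0.0995)
  (0,1): δ = 100.16°  ·
  (0,2): δ = 25.06°  ✓
  (0,3): δ = 6.50°  ✓
  (0,4): δ = 51.80°  ·
  (0,5): δ = 152.77°  ·
  (1,2): δ = 104.90°  ·
  (1,3): δ = 86.34°  ·
  (1,4): δ = 28.04°  ✓
  (1,5): δ = 72.93°  ·
  (2,3): δ = 161.44°  ·
  (2,4): δ = 103.14°  ·
  (2,5): δ = 2.17°  ✓
  (3,4): δ = 121.70°  ·
  (3,5): δ = 20.73°  ✓
  (4,5): δ = 79.03°  ·
antipodal pairs: 5

count = 5; pairs: (0,2), (0,3), (1,4), (2,5), (3,5)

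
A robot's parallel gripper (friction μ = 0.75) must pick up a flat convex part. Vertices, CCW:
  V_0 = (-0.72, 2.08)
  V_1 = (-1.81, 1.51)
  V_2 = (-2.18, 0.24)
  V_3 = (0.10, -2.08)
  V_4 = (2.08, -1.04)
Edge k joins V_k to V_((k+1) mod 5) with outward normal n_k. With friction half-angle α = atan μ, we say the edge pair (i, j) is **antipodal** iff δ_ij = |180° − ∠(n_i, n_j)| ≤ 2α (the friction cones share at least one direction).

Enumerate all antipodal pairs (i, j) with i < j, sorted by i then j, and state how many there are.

α = atan 0.75 = 36.87°;  2α = 73.74°
n_0 = (-0.4634, +0.8861)
n_1 = (-0.9601, +0.2797)
n_2 = (-0.7132, -0.7009)
n_3 = (+0.4650, -0.8853)
n_4 = (+0.7442, +0.6679)
  (0,1): δ = 133.85°  ·
  (0,2): δ = 73.10°  ✓
  (0,3): δ = 0.10°  ✓
  (0,4): δ = 104.30°  ·
  (1,2): δ = 119.26°  ·
  (1,3): δ = 46.05°  ✓
  (1,4): δ = 58.15°  ✓
  (2,3): δ = 106.79°  ·
  (2,4): δ = 2.60°  ✓
  (3,4): δ = 75.80°  ·
antipodal pairs: 5

count = 5; pairs: (0,2), (0,3), (1,3), (1,4), (2,4)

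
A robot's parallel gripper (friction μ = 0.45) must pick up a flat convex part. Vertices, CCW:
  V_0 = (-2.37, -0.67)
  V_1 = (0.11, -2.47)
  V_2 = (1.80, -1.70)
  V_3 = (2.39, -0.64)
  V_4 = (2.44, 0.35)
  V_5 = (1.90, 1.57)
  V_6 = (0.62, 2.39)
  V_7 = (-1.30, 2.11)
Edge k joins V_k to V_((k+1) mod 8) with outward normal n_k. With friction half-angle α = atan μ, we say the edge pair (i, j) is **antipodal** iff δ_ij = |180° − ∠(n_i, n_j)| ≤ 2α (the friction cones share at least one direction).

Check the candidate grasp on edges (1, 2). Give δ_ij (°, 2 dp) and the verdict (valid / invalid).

α = atan 0.45 = 24.23°;  2α = 48.46°
edge 1: e_1 = (+1.69, +0.77);  n_1 = (+0.4146, -0.9100)
edge 2: e_2 = (+0.59, +1.06);  n_2 = (+0.8738, -0.4863)
∠(n_1, n_2) = 36.40°
δ = |180° − 36.40°| = 143.60°
143.60° > 2α = 48.46°  →  invalid

δ = 143.60°, invalid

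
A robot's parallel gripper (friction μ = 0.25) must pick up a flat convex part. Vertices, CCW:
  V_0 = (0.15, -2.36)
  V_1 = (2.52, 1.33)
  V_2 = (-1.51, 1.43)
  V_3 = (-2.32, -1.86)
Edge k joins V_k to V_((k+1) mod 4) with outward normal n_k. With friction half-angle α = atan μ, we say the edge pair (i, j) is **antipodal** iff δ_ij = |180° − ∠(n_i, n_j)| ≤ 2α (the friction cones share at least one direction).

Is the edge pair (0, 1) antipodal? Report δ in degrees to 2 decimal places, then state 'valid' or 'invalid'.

α = atan 0.25 = 14.04°;  2α = 28.07°
edge 0: e_0 = (+2.37, +3.69);  n_0 = (+0.8414, -0.5404)
edge 1: e_1 = (-4.03, +0.10);  n_1 = (+0.0248, +0.9997)
∠(n_0, n_1) = 121.29°
δ = |180° − 121.29°| = 58.71°
58.71° > 2α = 28.07°  →  invalid

δ = 58.71°, invalid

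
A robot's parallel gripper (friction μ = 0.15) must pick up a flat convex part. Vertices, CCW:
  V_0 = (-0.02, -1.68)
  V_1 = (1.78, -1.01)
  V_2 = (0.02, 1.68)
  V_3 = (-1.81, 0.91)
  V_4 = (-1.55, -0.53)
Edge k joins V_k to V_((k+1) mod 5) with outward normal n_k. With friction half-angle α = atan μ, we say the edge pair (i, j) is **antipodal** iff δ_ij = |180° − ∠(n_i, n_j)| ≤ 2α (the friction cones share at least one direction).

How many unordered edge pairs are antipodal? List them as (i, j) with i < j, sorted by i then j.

α = atan 0.15 = 8.53°;  2α = 17.06°
n_0 = (+0.3488, -0.9372)
n_1 = (+0.8368, +0.5475)
n_2 = (-0.3878, +0.9217)
n_3 = (-0.9841, -0.1777)
n_4 = (-0.6008, -0.7994)
  (0,1): δ = 77.22°  ·
  (0,2): δ = 2.40°  ✓
  (0,3): δ = 79.82°  ·
  (0,4): δ = 122.65°  ·
  (1,2): δ = 100.38°  ·
  (1,3): δ = 22.96°  ·
  (1,4): δ = 19.87°  ·
  (2,3): δ = 102.58°  ·
  (2,4): δ = 59.75°  ·
  (3,4): δ = 137.16°  ·
antipodal pairs: 1

count = 1; pairs: (0,2)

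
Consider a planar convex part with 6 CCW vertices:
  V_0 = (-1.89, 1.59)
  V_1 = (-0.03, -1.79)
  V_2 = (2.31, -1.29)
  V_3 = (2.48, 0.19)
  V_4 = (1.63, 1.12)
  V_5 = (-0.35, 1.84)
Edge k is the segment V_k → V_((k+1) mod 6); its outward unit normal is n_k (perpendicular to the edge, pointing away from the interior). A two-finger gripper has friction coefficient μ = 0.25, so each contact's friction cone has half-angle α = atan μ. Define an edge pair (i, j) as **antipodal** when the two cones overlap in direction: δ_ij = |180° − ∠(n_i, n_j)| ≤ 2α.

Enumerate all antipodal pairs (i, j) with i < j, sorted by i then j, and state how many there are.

count = 2; pairs: (0,3), (1,5)

α = atan 0.25 = 14.04°;  2α = 28.07°
n_0 = (-0.8761, -0.4821)
n_1 = (+0.2090, -0.9779)
n_2 = (+0.9935, -0.1141)
n_3 = (+0.7381, +0.6746)
n_4 = (+0.3417, +0.9398)
n_5 = (-0.1602, +0.9871)
  (0,1): δ = 106.76°  ·
  (0,2): δ = 35.38°  ·
  (0,3): δ = 13.60°  ✓
  (0,4): δ = 41.19°  ·
  (0,5): δ = 70.40°  ·
  (1,2): δ = 108.61°  ·
  (1,3): δ = 59.63°  ·
  (1,4): δ = 32.04°  ·
  (1,5): δ = 2.84°  ✓
  (2,3): δ = 131.02°  ·
  (2,4): δ = 103.43°  ·
  (2,5): δ = 74.23°  ·
  (3,4): δ = 152.41°  ·
  (3,5): δ = 123.21°  ·
  (4,5): δ = 150.80°  ·
antipodal pairs: 2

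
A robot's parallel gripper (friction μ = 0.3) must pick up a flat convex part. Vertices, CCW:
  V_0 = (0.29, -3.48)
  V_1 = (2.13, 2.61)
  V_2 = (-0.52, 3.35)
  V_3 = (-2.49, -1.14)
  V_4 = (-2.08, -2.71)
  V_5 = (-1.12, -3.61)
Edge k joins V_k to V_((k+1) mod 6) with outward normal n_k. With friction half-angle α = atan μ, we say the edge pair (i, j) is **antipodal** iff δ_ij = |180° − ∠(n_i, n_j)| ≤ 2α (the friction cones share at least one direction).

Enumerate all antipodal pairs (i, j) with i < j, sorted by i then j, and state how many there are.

count = 4; pairs: (0,2), (0,3), (1,4), (1,5)

α = atan 0.3 = 16.70°;  2α = 33.40°
n_0 = (+0.9573, -0.2892)
n_1 = (+0.2690, +0.9632)
n_2 = (-0.9157, +0.4018)
n_3 = (-0.9676, -0.2527)
n_4 = (-0.6839, -0.7295)
n_5 = (+0.0918, -0.9958)
  (0,1): δ = 88.79°  ·
  (0,2): δ = 6.88°  ✓
  (0,3): δ = 31.45°  ✓
  (0,4): δ = 63.66°  ·
  (0,5): δ = 112.08°  ·
  (1,2): δ = 98.09°  ·
  (1,3): δ = 59.76°  ·
  (1,4): δ = 27.55°  ✓
  (1,5): δ = 20.87°  ✓
  (2,3): δ = 141.67°  ·
  (2,4): δ = 109.46°  ·
  (2,5): δ = 61.04°  ·
  (3,4): δ = 147.79°  ·
  (3,5): δ = 99.37°  ·
  (4,5): δ = 131.58°  ·
antipodal pairs: 4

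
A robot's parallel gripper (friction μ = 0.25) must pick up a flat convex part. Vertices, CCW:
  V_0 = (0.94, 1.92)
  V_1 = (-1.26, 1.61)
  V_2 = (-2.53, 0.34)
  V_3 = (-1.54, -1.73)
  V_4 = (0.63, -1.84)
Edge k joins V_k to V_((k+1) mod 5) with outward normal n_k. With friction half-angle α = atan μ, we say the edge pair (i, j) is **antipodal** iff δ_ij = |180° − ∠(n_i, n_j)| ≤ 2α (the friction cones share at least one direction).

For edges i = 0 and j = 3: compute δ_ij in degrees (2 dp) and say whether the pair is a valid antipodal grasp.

α = atan 0.25 = 14.04°;  2α = 28.07°
edge 0: e_0 = (-2.20, -0.31);  n_0 = (-0.1395, +0.9902)
edge 3: e_3 = (+2.17, -0.11);  n_3 = (-0.0506, -0.9987)
∠(n_0, n_3) = 169.08°
δ = |180° − 169.08°| = 10.92°
10.92° ≤ 2α = 28.07°  →  valid

δ = 10.92°, valid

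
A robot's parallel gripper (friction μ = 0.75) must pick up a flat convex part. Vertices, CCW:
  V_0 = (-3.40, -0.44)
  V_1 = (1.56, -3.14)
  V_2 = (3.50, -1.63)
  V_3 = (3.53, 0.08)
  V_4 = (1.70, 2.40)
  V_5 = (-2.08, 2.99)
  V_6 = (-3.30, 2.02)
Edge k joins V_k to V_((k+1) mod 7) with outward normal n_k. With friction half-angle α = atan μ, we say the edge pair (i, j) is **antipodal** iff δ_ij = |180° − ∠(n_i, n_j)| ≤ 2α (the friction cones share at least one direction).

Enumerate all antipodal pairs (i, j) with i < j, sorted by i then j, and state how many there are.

α = atan 0.75 = 36.87°;  2α = 73.74°
n_0 = (-0.4781, -0.8783)
n_1 = (+0.6142, -0.7891)
n_2 = (+0.9998, -0.0175)
n_3 = (+0.7851, +0.6193)
n_4 = (+0.1542, +0.9880)
n_5 = (-0.6223, +0.7827)
n_6 = (-0.9992, +0.0406)
  (0,1): δ = 113.54°  ·
  (0,2): δ = 62.44°  ✓
  (0,3): δ = 23.17°  ✓
  (0,4): δ = 19.69°  ✓
  (0,5): δ = 67.05°  ✓
  (0,6): δ = 116.23°  ·
  (1,2): δ = 128.90°  ·
  (1,3): δ = 89.63°  ·
  (1,4): δ = 46.77°  ✓
  (1,5): δ = 0.59°  ✓
  (1,6): δ = 49.78°  ✓
  (2,3): δ = 140.73°  ·
  (2,4): δ = 97.87°  ·
  (2,5): δ = 50.51°  ✓
  (2,6): δ = 1.32°  ✓
  (3,4): δ = 137.14°  ·
  (3,5): δ = 89.78°  ·
  (3,6): δ = 40.59°  ✓
  (4,5): δ = 132.64°  ·
  (4,6): δ = 83.46°  ·
  (5,6): δ = 130.82°  ·
antipodal pairs: 10

count = 10; pairs: (0,2), (0,3), (0,4), (0,5), (1,4), (1,5), (1,6), (2,5), (2,6), (3,6)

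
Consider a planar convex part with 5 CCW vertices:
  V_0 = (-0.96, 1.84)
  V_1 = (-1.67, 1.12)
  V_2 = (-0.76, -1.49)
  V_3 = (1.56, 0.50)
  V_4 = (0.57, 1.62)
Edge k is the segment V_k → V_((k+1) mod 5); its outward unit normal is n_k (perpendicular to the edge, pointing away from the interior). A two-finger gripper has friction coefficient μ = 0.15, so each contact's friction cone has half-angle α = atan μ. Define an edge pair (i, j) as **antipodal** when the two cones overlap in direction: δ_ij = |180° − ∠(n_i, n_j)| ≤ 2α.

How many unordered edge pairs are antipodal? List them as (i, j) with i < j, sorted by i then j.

count = 1; pairs: (0,2)

α = atan 0.15 = 8.53°;  2α = 17.06°
n_0 = (-0.7120, +0.7021)
n_1 = (-0.9443, -0.3292)
n_2 = (+0.6511, -0.7590)
n_3 = (+0.7493, +0.6623)
n_4 = (+0.1423, +0.9898)
  (0,1): δ = 116.18°  ·
  (0,2): δ = 4.78°  ✓
  (0,3): δ = 86.07°  ·
  (0,4): δ = 126.42°  ·
  (1,2): δ = 68.60°  ·
  (1,3): δ = 22.25°  ·
  (1,4): δ = 62.60°  ·
  (2,3): δ = 89.15°  ·
  (2,4): δ = 48.80°  ·
  (3,4): δ = 139.66°  ·
antipodal pairs: 1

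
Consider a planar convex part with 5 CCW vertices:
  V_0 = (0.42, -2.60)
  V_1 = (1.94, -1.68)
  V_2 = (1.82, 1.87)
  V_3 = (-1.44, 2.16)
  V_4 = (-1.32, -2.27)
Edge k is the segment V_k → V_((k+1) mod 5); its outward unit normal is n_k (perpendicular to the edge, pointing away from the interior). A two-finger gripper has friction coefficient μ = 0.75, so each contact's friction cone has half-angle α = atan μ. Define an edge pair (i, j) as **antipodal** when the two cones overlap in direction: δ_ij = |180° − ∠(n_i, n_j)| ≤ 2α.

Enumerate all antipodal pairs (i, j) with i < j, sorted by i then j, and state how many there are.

count = 4; pairs: (0,2), (0,3), (1,3), (2,4)

α = atan 0.75 = 36.87°;  2α = 73.74°
n_0 = (+0.5178, -0.8555)
n_1 = (+0.9994, +0.0338)
n_2 = (+0.0886, +0.9961)
n_3 = (-0.9996, -0.0271)
n_4 = (-0.1863, -0.9825)
  (0,1): δ = 119.25°  ·
  (0,2): δ = 36.27°  ✓
  (0,3): δ = 60.37°  ✓
  (0,4): δ = 138.08°  ·
  (1,2): δ = 97.02°  ·
  (1,3): δ = 0.38°  ✓
  (1,4): δ = 77.33°  ·
  (2,3): δ = 83.36°  ·
  (2,4): δ = 5.66°  ✓
  (3,4): δ = 102.29°  ·
antipodal pairs: 4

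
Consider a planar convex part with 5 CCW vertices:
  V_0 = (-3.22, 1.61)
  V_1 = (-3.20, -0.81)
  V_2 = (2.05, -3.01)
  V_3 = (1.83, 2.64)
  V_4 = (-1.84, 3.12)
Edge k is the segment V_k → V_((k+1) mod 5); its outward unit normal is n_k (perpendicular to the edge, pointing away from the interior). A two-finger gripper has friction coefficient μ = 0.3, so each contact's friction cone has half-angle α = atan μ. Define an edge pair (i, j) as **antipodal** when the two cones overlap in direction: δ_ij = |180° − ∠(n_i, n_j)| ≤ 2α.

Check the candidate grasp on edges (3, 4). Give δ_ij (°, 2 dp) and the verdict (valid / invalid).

α = atan 0.3 = 16.70°;  2α = 33.40°
edge 3: e_3 = (-3.67, +0.48);  n_3 = (+0.1297, +0.9916)
edge 4: e_4 = (-1.38, -1.51);  n_4 = (-0.7382, +0.6746)
∠(n_3, n_4) = 55.03°
δ = |180° − 55.03°| = 124.97°
124.97° > 2α = 33.40°  →  invalid

δ = 124.97°, invalid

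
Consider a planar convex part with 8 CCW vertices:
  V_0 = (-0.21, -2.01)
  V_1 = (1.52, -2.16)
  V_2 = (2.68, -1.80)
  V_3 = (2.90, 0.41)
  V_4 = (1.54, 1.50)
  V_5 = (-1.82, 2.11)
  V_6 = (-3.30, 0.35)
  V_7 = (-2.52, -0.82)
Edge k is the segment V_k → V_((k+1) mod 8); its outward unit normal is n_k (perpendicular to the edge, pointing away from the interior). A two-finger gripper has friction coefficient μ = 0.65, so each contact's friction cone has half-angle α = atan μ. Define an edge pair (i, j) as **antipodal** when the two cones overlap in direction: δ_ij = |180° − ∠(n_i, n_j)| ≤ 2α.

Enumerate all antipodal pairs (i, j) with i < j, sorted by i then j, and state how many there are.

α = atan 0.65 = 33.02°;  2α = 66.05°
n_0 = (-0.0864, -0.9963)
n_1 = (+0.2964, -0.9551)
n_2 = (+0.9951, -0.0991)
n_3 = (+0.6254, +0.7803)
n_4 = (+0.1786, +0.9839)
n_5 = (-0.7654, +0.6436)
n_6 = (-0.8321, -0.5547)
n_7 = (-0.4580, -0.8890)
  (0,1): δ = 157.80°  ·
  (0,2): δ = 90.73°  ·
  (0,3): δ = 33.76°  ✓
  (0,4): δ = 5.33°  ✓
  (0,5): δ = 54.89°  ✓
  (0,6): δ = 128.65°  ·
  (0,7): δ = 157.70°  ·
  (1,2): δ = 112.93°  ·
  (1,3): δ = 55.95°  ✓
  (1,4): δ = 27.53°  ✓
  (1,5): δ = 32.70°  ✓
  (1,6): δ = 106.45°  ·
  (1,7): δ = 135.50°  ·
  (2,3): δ = 123.03°  ·
  (2,4): δ = 94.60°  ·
  (2,5): δ = 34.38°  ✓
  (2,6): δ = 39.37°  ✓
  (2,7): δ = 68.43°  ·
  (3,4): δ = 151.58°  ·
  (3,5): δ = 91.35°  ·
  (3,6): δ = 17.60°  ✓
  (3,7): δ = 11.46°  ✓
  (4,5): δ = 119.77°  ·
  (4,6): δ = 46.02°  ✓
  (4,7): δ = 16.97°  ✓
  (5,6): δ = 106.25°  ·
  (5,7): δ = 77.19°  ·
  (6,7): δ = 150.95°  ·
antipodal pairs: 12

count = 12; pairs: (0,3), (0,4), (0,5), (1,3), (1,4), (1,5), (2,5), (2,6), (3,6), (3,7), (4,6), (4,7)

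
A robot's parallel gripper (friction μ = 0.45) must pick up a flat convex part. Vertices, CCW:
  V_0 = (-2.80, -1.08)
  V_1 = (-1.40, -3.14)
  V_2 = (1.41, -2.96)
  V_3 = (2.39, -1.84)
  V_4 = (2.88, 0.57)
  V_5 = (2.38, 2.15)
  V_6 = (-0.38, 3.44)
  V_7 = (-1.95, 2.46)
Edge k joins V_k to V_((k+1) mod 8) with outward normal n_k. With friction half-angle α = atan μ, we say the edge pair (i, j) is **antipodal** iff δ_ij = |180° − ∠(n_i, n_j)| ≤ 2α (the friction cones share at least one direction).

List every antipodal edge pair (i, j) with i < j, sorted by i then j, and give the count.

count = 10; pairs: (0,3), (0,4), (0,5), (1,5), (1,6), (2,6), (2,7), (3,6), (3,7), (4,7)

α = atan 0.45 = 24.23°;  2α = 48.46°
n_0 = (-0.8271, -0.5621)
n_1 = (+0.0639, -0.9980)
n_2 = (+0.7526, -0.6585)
n_3 = (+0.9800, -0.1992)
n_4 = (+0.9534, +0.3017)
n_5 = (+0.4234, +0.9059)
n_6 = (-0.5295, +0.8483)
n_7 = (-0.9724, +0.2335)
  (0,1): δ = 120.54°  ·
  (0,2): δ = 75.39°  ·
  (0,3): δ = 45.69°  ✓
  (0,4): δ = 16.64°  ✓
  (0,5): δ = 30.75°  ✓
  (0,6): δ = 87.77°  ·
  (0,7): δ = 132.30°  ·
  (1,2): δ = 134.85°  ·
  (1,3): δ = 105.16°  ·
  (1,4): δ = 76.10°  ·
  (1,5): δ = 28.72°  ✓
  (1,6): δ = 28.31°  ✓
  (1,7): δ = 72.83°  ·
  (2,3): δ = 150.31°  ·
  (2,4): δ = 121.25°  ·
  (2,5): δ = 73.87°  ·
  (2,6): δ = 16.84°  ✓
  (2,7): δ = 27.68°  ✓
  (3,4): δ = 150.95°  ·
  (3,5): δ = 103.56°  ·
  (3,6): δ = 46.53°  ✓
  (3,7): δ = 2.01°  ✓
  (4,5): δ = 132.61°  ·
  (4,6): δ = 75.59°  ·
  (4,7): δ = 31.06°  ✓
  (5,6): δ = 122.98°  ·
  (5,7): δ = 78.45°  ·
  (6,7): δ = 135.47°  ·
antipodal pairs: 10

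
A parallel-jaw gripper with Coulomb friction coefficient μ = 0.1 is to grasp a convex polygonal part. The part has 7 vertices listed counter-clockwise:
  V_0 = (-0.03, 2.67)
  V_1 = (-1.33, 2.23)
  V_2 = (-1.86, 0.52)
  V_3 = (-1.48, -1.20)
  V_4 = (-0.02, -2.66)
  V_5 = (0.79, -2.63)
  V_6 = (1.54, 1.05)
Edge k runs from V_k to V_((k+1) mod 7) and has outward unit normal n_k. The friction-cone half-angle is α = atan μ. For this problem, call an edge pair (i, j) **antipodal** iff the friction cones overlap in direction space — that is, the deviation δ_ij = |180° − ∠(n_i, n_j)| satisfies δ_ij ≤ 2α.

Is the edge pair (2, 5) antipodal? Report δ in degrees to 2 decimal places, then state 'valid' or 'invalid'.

δ = 23.98°, invalid

α = atan 0.1 = 5.71°;  2α = 11.42°
edge 2: e_2 = (+0.38, -1.72);  n_2 = (-0.9765, -0.2157)
edge 5: e_5 = (+0.75, +3.68);  n_5 = (+0.9799, -0.1997)
∠(n_2, n_5) = 156.02°
δ = |180° − 156.02°| = 23.98°
23.98° > 2α = 11.42°  →  invalid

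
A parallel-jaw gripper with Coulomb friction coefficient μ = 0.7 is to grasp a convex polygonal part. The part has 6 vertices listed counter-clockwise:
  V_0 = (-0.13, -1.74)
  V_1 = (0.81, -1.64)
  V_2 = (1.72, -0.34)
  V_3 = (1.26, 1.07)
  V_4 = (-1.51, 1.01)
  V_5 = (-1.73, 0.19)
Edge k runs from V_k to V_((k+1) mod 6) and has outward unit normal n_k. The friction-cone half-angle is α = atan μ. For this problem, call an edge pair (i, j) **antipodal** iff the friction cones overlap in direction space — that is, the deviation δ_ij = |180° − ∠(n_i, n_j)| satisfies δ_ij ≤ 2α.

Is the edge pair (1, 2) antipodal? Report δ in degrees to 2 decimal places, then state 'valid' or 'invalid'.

δ = 126.94°, invalid

α = atan 0.7 = 34.99°;  2α = 69.98°
edge 1: e_1 = (+0.91, +1.30);  n_1 = (+0.8192, -0.5735)
edge 2: e_2 = (-0.46, +1.41);  n_2 = (+0.9507, +0.3102)
∠(n_1, n_2) = 53.06°
δ = |180° − 53.06°| = 126.94°
126.94° > 2α = 69.98°  →  invalid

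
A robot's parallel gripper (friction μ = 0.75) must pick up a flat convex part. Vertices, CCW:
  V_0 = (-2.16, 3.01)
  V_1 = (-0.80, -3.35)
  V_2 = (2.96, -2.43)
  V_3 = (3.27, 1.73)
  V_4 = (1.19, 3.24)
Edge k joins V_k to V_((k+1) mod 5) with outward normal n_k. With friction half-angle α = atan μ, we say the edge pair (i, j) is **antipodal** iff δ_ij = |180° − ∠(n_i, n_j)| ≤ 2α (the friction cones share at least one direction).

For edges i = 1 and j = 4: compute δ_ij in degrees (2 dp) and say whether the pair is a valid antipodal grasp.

α = atan 0.75 = 36.87°;  2α = 73.74°
edge 1: e_1 = (+3.76, +0.92);  n_1 = (+0.2377, -0.9713)
edge 4: e_4 = (-3.35, -0.23);  n_4 = (-0.0685, +0.9977)
∠(n_1, n_4) = 170.18°
δ = |180° − 170.18°| = 9.82°
9.82° ≤ 2α = 73.74°  →  valid

δ = 9.82°, valid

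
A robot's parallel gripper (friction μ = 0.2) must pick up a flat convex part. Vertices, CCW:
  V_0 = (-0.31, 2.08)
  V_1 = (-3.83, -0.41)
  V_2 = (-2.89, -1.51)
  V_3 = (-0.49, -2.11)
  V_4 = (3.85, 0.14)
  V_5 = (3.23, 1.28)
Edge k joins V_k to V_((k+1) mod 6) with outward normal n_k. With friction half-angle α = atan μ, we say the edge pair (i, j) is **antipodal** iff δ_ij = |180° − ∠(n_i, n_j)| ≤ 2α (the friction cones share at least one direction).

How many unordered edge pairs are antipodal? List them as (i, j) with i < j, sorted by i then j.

α = atan 0.2 = 11.31°;  2α = 22.62°
n_0 = (-0.5775, +0.8164)
n_1 = (-0.7602, -0.6497)
n_2 = (-0.2425, -0.9701)
n_3 = (+0.4603, -0.8878)
n_4 = (+0.8785, +0.4778)
n_5 = (+0.2204, +0.9754)
  (0,1): δ = 84.76°  ·
  (0,2): δ = 49.31°  ·
  (0,3): δ = 7.87°  ✓
  (0,4): δ = 83.26°  ·
  (0,5): δ = 131.99°  ·
  (1,2): δ = 144.55°  ·
  (1,3): δ = 103.11°  ·
  (1,4): δ = 11.98°  ✓
  (1,5): δ = 36.75°  ·
  (2,3): δ = 138.56°  ·
  (2,4): δ = 47.42°  ·
  (2,5): δ = 1.30°  ✓
  (3,4): δ = 88.86°  ·
  (3,5): δ = 40.14°  ·
  (4,5): δ = 131.27°  ·
antipodal pairs: 3

count = 3; pairs: (0,3), (1,4), (2,5)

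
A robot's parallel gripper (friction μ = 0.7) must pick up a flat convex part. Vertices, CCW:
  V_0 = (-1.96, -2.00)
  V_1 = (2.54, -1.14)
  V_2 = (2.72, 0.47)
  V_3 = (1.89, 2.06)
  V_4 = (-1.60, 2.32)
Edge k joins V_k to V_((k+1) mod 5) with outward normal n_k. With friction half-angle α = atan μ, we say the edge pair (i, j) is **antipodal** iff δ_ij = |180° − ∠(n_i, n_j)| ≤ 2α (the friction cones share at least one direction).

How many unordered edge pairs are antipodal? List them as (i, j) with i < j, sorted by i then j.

α = atan 0.7 = 34.99°;  2α = 69.98°
n_0 = (+0.1877, -0.9822)
n_1 = (+0.9938, -0.1111)
n_2 = (+0.8865, +0.4628)
n_3 = (+0.0743, +0.9972)
n_4 = (-0.9965, +0.0830)
  (0,1): δ = 107.20°  ·
  (0,2): δ = 73.25°  ·
  (0,3): δ = 15.08°  ✓
  (0,4): δ = 74.42°  ·
  (1,2): δ = 146.06°  ·
  (1,3): δ = 87.88°  ·
  (1,4): δ = 1.62°  ✓
  (2,3): δ = 121.83°  ·
  (2,4): δ = 32.33°  ✓
  (3,4): δ = 90.50°  ·
antipodal pairs: 3

count = 3; pairs: (0,3), (1,4), (2,4)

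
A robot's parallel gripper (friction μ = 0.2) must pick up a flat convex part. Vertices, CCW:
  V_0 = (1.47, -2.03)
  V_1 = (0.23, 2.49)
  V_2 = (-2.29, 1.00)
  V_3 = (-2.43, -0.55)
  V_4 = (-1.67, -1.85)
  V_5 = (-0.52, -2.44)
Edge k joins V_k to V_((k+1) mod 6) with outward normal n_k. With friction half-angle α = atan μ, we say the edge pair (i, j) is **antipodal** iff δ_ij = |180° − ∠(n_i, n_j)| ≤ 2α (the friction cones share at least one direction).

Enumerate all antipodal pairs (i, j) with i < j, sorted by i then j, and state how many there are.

α = atan 0.2 = 11.31°;  2α = 22.62°
n_0 = (+0.9644, +0.2646)
n_1 = (-0.5090, +0.8608)
n_2 = (-0.9959, +0.0900)
n_3 = (-0.8633, -0.5047)
n_4 = (-0.4565, -0.8897)
n_5 = (+0.2018, -0.9794)
  (0,1): δ = 74.75°  ·
  (0,2): δ = 20.50°  ✓
  (0,3): δ = 14.97°  ✓
  (0,4): δ = 47.50°  ·
  (0,5): δ = 86.30°  ·
  (1,2): δ = 125.76°  ·
  (1,3): δ = 90.28°  ·
  (1,4): δ = 57.75°  ·
  (1,5): δ = 18.95°  ✓
  (2,3): δ = 144.53°  ·
  (2,4): δ = 112.00°  ·
  (2,5): δ = 73.20°  ·
  (3,4): δ = 147.47°  ·
  (3,5): δ = 108.67°  ·
  (4,5): δ = 141.20°  ·
antipodal pairs: 3

count = 3; pairs: (0,2), (0,3), (1,5)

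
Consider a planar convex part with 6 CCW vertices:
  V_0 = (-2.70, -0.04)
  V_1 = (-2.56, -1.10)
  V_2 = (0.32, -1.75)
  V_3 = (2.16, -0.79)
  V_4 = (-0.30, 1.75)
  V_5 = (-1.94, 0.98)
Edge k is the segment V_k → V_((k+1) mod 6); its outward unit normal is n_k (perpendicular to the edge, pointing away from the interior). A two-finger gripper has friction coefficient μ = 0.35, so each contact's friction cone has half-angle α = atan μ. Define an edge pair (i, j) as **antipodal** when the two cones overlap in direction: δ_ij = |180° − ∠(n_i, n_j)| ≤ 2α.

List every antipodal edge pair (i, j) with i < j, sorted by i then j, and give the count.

count = 5; pairs: (0,3), (1,3), (1,4), (2,4), (2,5)

α = atan 0.35 = 19.29°;  2α = 38.58°
n_0 = (-0.9914, -0.1309)
n_1 = (-0.2202, -0.9755)
n_2 = (+0.4626, -0.8866)
n_3 = (+0.7183, +0.6957)
n_4 = (-0.4250, +0.9052)
n_5 = (-0.8019, +0.5975)
  (0,1): δ = 110.24°  ·
  (0,2): δ = 69.97°  ·
  (0,3): δ = 36.56°  ✓
  (0,4): δ = 107.63°  ·
  (0,5): δ = 135.79°  ·
  (1,2): δ = 139.73°  ·
  (1,3): δ = 33.20°  ✓
  (1,4): δ = 37.87°  ✓
  (1,5): δ = 66.03°  ·
  (2,3): δ = 73.47°  ·
  (2,4): δ = 2.40°  ✓
  (2,5): δ = 25.76°  ✓
  (3,4): δ = 108.93°  ·
  (3,5): δ = 80.77°  ·
  (4,5): δ = 151.84°  ·
antipodal pairs: 5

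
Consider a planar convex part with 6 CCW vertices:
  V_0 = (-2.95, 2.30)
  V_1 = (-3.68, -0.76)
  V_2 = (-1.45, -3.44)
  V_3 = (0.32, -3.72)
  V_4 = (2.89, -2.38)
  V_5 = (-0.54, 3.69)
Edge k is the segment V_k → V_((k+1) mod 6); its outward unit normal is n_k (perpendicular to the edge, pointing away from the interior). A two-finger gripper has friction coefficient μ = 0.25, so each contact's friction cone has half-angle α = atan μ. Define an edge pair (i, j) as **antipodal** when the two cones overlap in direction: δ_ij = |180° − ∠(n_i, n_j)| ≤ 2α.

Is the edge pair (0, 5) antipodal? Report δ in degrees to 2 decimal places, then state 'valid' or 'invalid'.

δ = 133.39°, invalid

α = atan 0.25 = 14.04°;  2α = 28.07°
edge 0: e_0 = (-0.73, -3.06);  n_0 = (-0.9727, +0.2321)
edge 5: e_5 = (-2.41, -1.39);  n_5 = (-0.4996, +0.8662)
∠(n_0, n_5) = 46.61°
δ = |180° − 46.61°| = 133.39°
133.39° > 2α = 28.07°  →  invalid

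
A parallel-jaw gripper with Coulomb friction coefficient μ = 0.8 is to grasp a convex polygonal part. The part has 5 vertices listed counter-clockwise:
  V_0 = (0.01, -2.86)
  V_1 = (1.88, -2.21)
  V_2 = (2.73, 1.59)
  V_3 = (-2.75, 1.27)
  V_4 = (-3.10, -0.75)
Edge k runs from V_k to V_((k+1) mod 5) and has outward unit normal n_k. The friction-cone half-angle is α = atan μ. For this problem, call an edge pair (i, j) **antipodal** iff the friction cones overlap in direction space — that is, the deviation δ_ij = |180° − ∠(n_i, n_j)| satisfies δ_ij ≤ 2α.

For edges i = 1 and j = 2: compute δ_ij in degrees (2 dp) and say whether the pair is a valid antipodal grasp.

δ = 74.05°, valid

α = atan 0.8 = 38.66°;  2α = 77.32°
edge 1: e_1 = (+0.85, +3.80);  n_1 = (+0.9759, -0.2183)
edge 2: e_2 = (-5.48, -0.32);  n_2 = (-0.0583, +0.9983)
∠(n_1, n_2) = 105.95°
δ = |180° − 105.95°| = 74.05°
74.05° ≤ 2α = 77.32°  →  valid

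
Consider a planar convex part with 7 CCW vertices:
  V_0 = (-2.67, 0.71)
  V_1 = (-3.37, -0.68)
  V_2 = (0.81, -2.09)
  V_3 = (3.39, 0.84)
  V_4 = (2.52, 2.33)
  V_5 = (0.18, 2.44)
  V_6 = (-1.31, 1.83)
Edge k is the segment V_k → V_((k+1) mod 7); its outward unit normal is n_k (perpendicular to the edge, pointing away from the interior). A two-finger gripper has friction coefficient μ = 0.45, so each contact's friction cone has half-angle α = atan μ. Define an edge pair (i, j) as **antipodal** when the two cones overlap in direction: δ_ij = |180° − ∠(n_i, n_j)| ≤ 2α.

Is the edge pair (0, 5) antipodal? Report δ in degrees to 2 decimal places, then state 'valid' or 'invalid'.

α = atan 0.45 = 24.23°;  2α = 48.46°
edge 0: e_0 = (-0.70, -1.39);  n_0 = (-0.8931, +0.4498)
edge 5: e_5 = (-1.49, -0.61);  n_5 = (-0.3789, +0.9254)
∠(n_0, n_5) = 41.01°
δ = |180° − 41.01°| = 138.99°
138.99° > 2α = 48.46°  →  invalid

δ = 138.99°, invalid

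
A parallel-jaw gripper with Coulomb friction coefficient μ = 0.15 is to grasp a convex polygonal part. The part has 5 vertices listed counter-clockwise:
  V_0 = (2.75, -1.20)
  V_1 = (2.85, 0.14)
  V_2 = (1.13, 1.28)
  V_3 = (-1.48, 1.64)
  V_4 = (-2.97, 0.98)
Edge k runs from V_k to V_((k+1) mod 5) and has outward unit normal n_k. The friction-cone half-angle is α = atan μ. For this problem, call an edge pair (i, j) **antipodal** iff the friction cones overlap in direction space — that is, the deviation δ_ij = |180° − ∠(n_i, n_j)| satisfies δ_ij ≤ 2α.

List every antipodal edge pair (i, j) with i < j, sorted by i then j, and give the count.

α = atan 0.15 = 8.53°;  2α = 17.06°
n_0 = (+0.9972, -0.0744)
n_1 = (+0.5525, +0.8335)
n_2 = (+0.1366, +0.9906)
n_3 = (-0.4050, +0.9143)
n_4 = (-0.3561, -0.9344)
  (0,1): δ = 119.27°  ·
  (0,2): δ = 93.59°  ·
  (0,3): δ = 61.84°  ·
  (0,4): δ = 73.41°  ·
  (1,2): δ = 154.32°  ·
  (1,3): δ = 122.57°  ·
  (1,4): δ = 12.67°  ✓
  (2,3): δ = 148.26°  ·
  (2,4): δ = 13.01°  ✓
  (3,4): δ = 44.75°  ·
antipodal pairs: 2

count = 2; pairs: (1,4), (2,4)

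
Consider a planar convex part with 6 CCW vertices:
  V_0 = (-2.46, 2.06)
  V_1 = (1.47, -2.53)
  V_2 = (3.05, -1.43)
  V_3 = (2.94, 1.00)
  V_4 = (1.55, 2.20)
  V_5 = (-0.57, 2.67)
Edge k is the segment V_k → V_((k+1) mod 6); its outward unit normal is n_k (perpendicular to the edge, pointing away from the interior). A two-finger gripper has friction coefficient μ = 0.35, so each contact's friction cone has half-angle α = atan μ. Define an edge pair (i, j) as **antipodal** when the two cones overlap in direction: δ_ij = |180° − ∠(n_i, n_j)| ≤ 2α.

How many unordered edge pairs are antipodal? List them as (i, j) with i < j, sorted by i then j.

count = 4; pairs: (0,2), (0,3), (0,4), (1,5)

α = atan 0.35 = 19.29°;  2α = 38.58°
n_0 = (-0.7596, -0.6504)
n_1 = (+0.5714, -0.8207)
n_2 = (+0.9990, +0.0452)
n_3 = (+0.6535, +0.7569)
n_4 = (+0.2164, +0.9763)
n_5 = (-0.3071, +0.9517)
  (0,1): δ = 95.72°  ·
  (0,2): δ = 37.98°  ✓
  (0,3): δ = 8.63°  ✓
  (0,4): δ = 36.93°  ✓
  (0,5): δ = 67.32°  ·
  (1,2): δ = 122.25°  ·
  (1,3): δ = 75.65°  ·
  (1,4): δ = 47.35°  ·
  (1,5): δ = 16.96°  ✓
  (2,3): δ = 133.40°  ·
  (2,4): δ = 105.09°  ·
  (2,5): δ = 74.70°  ·
  (3,4): δ = 151.70°  ·
  (3,5): δ = 121.31°  ·
  (4,5): δ = 149.61°  ·
antipodal pairs: 4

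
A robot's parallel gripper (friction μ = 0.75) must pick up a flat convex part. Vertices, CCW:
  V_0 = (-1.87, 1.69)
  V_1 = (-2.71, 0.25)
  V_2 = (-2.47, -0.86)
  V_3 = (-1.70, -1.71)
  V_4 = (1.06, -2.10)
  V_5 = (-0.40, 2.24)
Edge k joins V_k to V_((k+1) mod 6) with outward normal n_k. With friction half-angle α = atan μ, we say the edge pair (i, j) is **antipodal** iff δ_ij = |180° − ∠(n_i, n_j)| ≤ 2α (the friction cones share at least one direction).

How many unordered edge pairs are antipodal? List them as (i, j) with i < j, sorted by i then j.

α = atan 0.75 = 36.87°;  2α = 73.74°
n_0 = (-0.8638, +0.5039)
n_1 = (-0.9774, -0.2113)
n_2 = (-0.7411, -0.6714)
n_3 = (-0.1399, -0.9902)
n_4 = (+0.9478, +0.3188)
n_5 = (-0.3504, +0.9366)
  (0,1): δ = 137.54°  ·
  (0,2): δ = 107.57°  ·
  (0,3): δ = 67.79°  ✓
  (0,4): δ = 48.85°  ✓
  (0,5): δ = 140.77°  ·
  (1,2): δ = 150.03°  ·
  (1,3): δ = 110.24°  ·
  (1,4): δ = 6.39°  ✓
  (1,5): δ = 98.31°  ·
  (2,3): δ = 140.22°  ·
  (2,4): δ = 23.58°  ✓
  (2,5): δ = 68.34°  ✓
  (3,4): δ = 63.36°  ✓
  (3,5): δ = 28.56°  ✓
  (4,5): δ = 88.08°  ·
antipodal pairs: 7

count = 7; pairs: (0,3), (0,4), (1,4), (2,4), (2,5), (3,4), (3,5)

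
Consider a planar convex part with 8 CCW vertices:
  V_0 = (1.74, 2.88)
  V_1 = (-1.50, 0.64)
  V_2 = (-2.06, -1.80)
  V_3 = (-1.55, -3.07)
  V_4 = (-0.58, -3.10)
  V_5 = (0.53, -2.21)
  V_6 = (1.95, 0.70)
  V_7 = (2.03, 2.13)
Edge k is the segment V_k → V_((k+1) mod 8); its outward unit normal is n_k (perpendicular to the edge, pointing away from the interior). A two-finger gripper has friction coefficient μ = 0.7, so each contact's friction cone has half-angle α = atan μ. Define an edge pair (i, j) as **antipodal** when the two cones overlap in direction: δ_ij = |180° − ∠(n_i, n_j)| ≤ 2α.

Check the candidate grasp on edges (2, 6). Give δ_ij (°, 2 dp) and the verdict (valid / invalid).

α = atan 0.7 = 34.99°;  2α = 69.98°
edge 2: e_2 = (+0.51, -1.27);  n_2 = (-0.9280, -0.3727)
edge 6: e_6 = (+0.08, +1.43);  n_6 = (+0.9984, -0.0559)
∠(n_2, n_6) = 154.92°
δ = |180° − 154.92°| = 25.08°
25.08° ≤ 2α = 69.98°  →  valid

δ = 25.08°, valid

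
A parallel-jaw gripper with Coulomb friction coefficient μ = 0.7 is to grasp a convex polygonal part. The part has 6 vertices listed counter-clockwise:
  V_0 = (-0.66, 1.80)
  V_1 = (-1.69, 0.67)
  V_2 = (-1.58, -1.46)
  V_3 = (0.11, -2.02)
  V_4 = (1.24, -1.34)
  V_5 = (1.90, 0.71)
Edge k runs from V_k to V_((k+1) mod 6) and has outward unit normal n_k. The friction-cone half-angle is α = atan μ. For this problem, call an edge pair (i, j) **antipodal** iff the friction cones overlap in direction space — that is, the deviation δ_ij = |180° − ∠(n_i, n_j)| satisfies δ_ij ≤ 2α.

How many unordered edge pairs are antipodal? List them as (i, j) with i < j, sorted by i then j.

α = atan 0.7 = 34.99°;  2α = 69.98°
n_0 = (-0.7391, +0.6736)
n_1 = (-0.9987, -0.0516)
n_2 = (-0.3145, -0.9492)
n_3 = (+0.5156, -0.8568)
n_4 = (+0.9519, -0.3065)
n_5 = (+0.3917, +0.9201)
  (0,1): δ = 134.69°  ·
  (0,2): δ = 65.98°  ✓
  (0,3): δ = 16.61°  ✓
  (0,4): δ = 24.50°  ✓
  (0,5): δ = 109.29°  ·
  (1,2): δ = 111.29°  ·
  (1,3): δ = 61.92°  ✓
  (1,4): δ = 20.80°  ✓
  (1,5): δ = 63.98°  ✓
  (2,3): δ = 130.63°  ·
  (2,4): δ = 89.51°  ·
  (2,5): δ = 4.73°  ✓
  (3,4): δ = 138.88°  ·
  (3,5): δ = 54.10°  ✓
  (4,5): δ = 95.22°  ·
antipodal pairs: 8

count = 8; pairs: (0,2), (0,3), (0,4), (1,3), (1,4), (1,5), (2,5), (3,5)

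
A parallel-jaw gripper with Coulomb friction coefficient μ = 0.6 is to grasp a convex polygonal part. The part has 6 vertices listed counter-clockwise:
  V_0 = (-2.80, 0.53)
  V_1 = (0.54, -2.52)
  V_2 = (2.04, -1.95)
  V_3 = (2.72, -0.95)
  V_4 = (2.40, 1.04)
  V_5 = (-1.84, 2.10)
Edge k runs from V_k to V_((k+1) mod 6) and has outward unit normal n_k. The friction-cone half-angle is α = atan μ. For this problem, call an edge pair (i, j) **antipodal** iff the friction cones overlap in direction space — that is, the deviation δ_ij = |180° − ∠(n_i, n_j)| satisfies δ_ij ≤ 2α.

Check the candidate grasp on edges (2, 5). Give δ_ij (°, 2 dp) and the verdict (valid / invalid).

δ = 2.77°, valid

α = atan 0.6 = 30.96°;  2α = 61.93°
edge 2: e_2 = (+0.68, +1.00);  n_2 = (+0.8269, -0.5623)
edge 5: e_5 = (-0.96, -1.57);  n_5 = (-0.8531, +0.5217)
∠(n_2, n_5) = 177.23°
δ = |180° − 177.23°| = 2.77°
2.77° ≤ 2α = 61.93°  →  valid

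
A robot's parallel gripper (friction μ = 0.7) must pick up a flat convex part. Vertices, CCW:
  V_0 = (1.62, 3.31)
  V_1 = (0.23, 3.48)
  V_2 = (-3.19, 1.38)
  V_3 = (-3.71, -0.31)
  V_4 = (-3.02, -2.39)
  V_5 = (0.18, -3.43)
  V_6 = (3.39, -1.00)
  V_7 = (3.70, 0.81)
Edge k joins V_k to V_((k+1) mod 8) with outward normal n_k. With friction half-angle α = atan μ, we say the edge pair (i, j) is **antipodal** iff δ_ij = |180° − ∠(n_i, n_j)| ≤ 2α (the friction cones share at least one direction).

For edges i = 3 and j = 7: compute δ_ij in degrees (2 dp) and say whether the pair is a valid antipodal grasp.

α = atan 0.7 = 34.99°;  2α = 69.98°
edge 3: e_3 = (+0.69, -2.08);  n_3 = (-0.9491, -0.3149)
edge 7: e_7 = (-2.08, +2.50);  n_7 = (+0.7687, +0.6396)
∠(n_3, n_7) = 158.59°
δ = |180° − 158.59°| = 21.41°
21.41° ≤ 2α = 69.98°  →  valid

δ = 21.41°, valid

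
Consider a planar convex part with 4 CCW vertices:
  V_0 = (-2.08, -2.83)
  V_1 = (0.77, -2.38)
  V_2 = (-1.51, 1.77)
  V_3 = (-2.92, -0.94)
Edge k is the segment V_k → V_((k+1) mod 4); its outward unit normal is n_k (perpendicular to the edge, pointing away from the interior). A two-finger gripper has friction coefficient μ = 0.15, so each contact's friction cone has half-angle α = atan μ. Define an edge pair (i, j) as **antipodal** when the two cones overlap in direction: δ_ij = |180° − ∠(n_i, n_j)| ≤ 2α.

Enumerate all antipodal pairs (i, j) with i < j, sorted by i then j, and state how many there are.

α = atan 0.15 = 8.53°;  2α = 17.06°
n_0 = (+0.1560, -0.9878)
n_1 = (+0.8764, +0.4815)
n_2 = (-0.8871, +0.4616)
n_3 = (-0.9138, -0.4061)
  (0,1): δ = 70.19°  ·
  (0,2): δ = 53.54°  ·
  (0,3): δ = 104.99°  ·
  (1,2): δ = 56.27°  ·
  (1,3): δ = 4.82°  ✓
  (2,3): δ = 128.55°  ·
antipodal pairs: 1

count = 1; pairs: (1,3)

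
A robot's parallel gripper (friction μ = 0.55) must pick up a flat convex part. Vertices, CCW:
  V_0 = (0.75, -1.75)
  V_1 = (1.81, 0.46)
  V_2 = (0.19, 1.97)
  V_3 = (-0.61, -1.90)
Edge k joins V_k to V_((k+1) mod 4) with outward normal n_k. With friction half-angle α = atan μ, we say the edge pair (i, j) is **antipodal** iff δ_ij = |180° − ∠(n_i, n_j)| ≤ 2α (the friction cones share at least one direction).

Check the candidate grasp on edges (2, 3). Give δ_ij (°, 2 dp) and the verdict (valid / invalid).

δ = 72.03°, invalid

α = atan 0.55 = 28.81°;  2α = 57.62°
edge 2: e_2 = (-0.80, -3.87);  n_2 = (-0.9793, +0.2024)
edge 3: e_3 = (+1.36, +0.15);  n_3 = (+0.1096, -0.9940)
∠(n_2, n_3) = 107.97°
δ = |180° − 107.97°| = 72.03°
72.03° > 2α = 57.62°  →  invalid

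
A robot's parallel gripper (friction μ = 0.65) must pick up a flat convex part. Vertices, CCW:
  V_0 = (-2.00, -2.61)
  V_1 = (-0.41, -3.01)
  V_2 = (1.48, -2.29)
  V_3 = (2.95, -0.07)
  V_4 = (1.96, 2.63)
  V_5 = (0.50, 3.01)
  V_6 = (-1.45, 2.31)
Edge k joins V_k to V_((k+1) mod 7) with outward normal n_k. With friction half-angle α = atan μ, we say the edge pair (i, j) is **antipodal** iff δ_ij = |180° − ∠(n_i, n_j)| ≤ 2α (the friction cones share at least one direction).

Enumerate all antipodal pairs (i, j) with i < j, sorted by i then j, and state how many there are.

count = 9; pairs: (0,3), (0,4), (0,5), (1,4), (1,5), (1,6), (2,5), (2,6), (3,6)

α = atan 0.65 = 33.02°;  2α = 66.05°
n_0 = (-0.2440, -0.9698)
n_1 = (+0.3560, -0.9345)
n_2 = (+0.8338, -0.5521)
n_3 = (+0.9389, +0.3443)
n_4 = (+0.2519, +0.9678)
n_5 = (-0.3379, +0.9412)
n_6 = (-0.9938, +0.1111)
  (0,1): δ = 145.02°  ·
  (0,2): δ = 109.39°  ·
  (0,3): δ = 55.74°  ✓
  (0,4): δ = 0.47°  ✓
  (0,5): δ = 33.87°  ✓
  (0,6): δ = 97.74°  ·
  (1,2): δ = 144.37°  ·
  (1,3): δ = 90.72°  ·
  (1,4): δ = 35.44°  ✓
  (1,5): δ = 1.11°  ✓
  (1,6): δ = 62.77°  ✓
  (2,3): δ = 126.35°  ·
  (2,4): δ = 71.08°  ·
  (2,5): δ = 36.74°  ✓
  (2,6): δ = 27.13°  ✓
  (3,4): δ = 124.73°  ·
  (3,5): δ = 90.39°  ·
  (3,6): δ = 26.51°  ✓
  (4,5): δ = 145.66°  ·
  (4,6): δ = 81.79°  ·
  (5,6): δ = 116.13°  ·
antipodal pairs: 9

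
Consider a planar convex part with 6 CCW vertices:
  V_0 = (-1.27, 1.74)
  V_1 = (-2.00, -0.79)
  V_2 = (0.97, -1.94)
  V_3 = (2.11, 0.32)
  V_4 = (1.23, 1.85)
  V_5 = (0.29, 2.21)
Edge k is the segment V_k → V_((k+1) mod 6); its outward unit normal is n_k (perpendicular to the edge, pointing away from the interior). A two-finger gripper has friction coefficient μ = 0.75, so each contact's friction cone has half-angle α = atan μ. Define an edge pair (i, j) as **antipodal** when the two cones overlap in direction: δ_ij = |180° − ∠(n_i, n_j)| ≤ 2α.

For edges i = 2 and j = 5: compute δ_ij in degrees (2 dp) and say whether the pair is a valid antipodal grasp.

δ = 46.47°, valid

α = atan 0.75 = 36.87°;  2α = 73.74°
edge 2: e_2 = (+1.14, +2.26);  n_2 = (+0.8928, -0.4504)
edge 5: e_5 = (-1.56, -0.47);  n_5 = (-0.2885, +0.9575)
∠(n_2, n_5) = 133.53°
δ = |180° − 133.53°| = 46.47°
46.47° ≤ 2α = 73.74°  →  valid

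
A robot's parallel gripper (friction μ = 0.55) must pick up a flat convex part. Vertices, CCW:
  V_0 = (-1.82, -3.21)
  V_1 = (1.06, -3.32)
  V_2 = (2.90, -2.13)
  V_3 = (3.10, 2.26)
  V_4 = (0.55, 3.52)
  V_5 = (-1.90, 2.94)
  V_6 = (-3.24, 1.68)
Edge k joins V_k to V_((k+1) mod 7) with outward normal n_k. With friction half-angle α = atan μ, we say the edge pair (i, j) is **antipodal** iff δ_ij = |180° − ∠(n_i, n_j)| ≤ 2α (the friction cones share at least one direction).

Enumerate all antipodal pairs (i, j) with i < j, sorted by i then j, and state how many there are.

α = atan 0.55 = 28.81°;  2α = 57.62°
n_0 = (-0.0382, -0.9993)
n_1 = (+0.5431, -0.8397)
n_2 = (+0.9990, -0.0455)
n_3 = (+0.4430, +0.8965)
n_4 = (-0.2304, +0.9731)
n_5 = (-0.6850, +0.7285)
n_6 = (-0.9603, -0.2789)
  (0,1): δ = 144.92°  ·
  (0,2): δ = 90.42°  ·
  (0,3): δ = 24.11°  ✓
  (0,4): δ = 15.51°  ✓
  (0,5): δ = 45.42°  ✓
  (0,6): δ = 108.38°  ·
  (1,2): δ = 125.50°  ·
  (1,3): δ = 59.19°  ·
  (1,4): δ = 19.57°  ✓
  (1,5): δ = 10.35°  ✓
  (1,6): δ = 73.30°  ·
  (2,3): δ = 113.69°  ·
  (2,4): δ = 74.07°  ·
  (2,5): δ = 44.15°  ✓
  (2,6): δ = 18.80°  ✓
  (3,4): δ = 140.39°  ·
  (3,5): δ = 110.47°  ·
  (3,6): δ = 47.51°  ✓
  (4,5): δ = 150.08°  ·
  (4,6): δ = 87.13°  ·
  (5,6): δ = 117.04°  ·
antipodal pairs: 8

count = 8; pairs: (0,3), (0,4), (0,5), (1,4), (1,5), (2,5), (2,6), (3,6)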